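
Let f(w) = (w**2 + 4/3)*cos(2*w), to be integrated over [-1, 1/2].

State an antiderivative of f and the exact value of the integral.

Antiderivative: F(w) = w**2*sin(2*w)/2 + w*cos(2*w)/2 + 5*sin(2*w)/12; value = cos(2)/2 + cos(1)/4 + 13*sin(1)/24 + 11*sin(2)/12

Any candidate F(w) must reproduce f(w) exactly when differentiated.
F(w) = w**2*sin(2*w)/2 + w*cos(2*w)/2 + 5*sin(2*w)/12 is an antiderivative of f.
Check: d/dw[w**2*sin(2*w)/2 + w*cos(2*w)/2 + 5*sin(2*w)/12] = w**2*cos(2*w) + 4*cos(2*w)/3, which equals f(w).
F(1/2) = cos(1)/4 + 13*sin(1)/24; F(-1) = -11*sin(2)/12 - cos(2)/2.
Integral = F(1/2) - F(-1) = cos(2)/2 + cos(1)/4 + 13*sin(1)/24 + 11*sin(2)/12.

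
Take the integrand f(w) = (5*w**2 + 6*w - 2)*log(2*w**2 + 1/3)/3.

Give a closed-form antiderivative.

Differentiate the proposed F(w) back; it has to land on f(w) exactly.
Check: d/dw[(-60*w**3 - 162*w**2 + 18*w*(5*w**2 + 9*w - 6)*log(2*w**2 + 1/3) + 246*w + 27*log(w**2 + 1/6) - 41*sqrt(6)*atan(sqrt(6)*w))/162] = 5*w**2*log(2*w**2 + 1/3)/3 + 2*w*log(2*w**2 + 1/3) - 2*log(2*w**2 + 1/3)/3, which equals f(w).

An antiderivative is F(w) = (-60*w**3 - 162*w**2 + 18*w*(5*w**2 + 9*w - 6)*log(2*w**2 + 1/3) + 246*w + 27*log(w**2 + 1/6) - 41*sqrt(6)*atan(sqrt(6)*w))/162.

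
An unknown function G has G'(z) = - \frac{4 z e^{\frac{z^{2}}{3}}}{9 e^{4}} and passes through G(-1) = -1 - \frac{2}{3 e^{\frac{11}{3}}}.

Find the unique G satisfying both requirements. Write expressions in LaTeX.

G(z) = - \frac{2 e^{\frac{z^{2}}{3}}}{3 e^{4}} - 1

G'(z) matches the chain-rule pattern g'(h)*h' with inner function h(z) = \frac{z^{2}}{3} - 4; substituting u = h(z) collapses the integral.
A general antiderivative is - \frac{2 e^{\frac{z^{2}}{3} - 4}}{3} + C.
The condition gives C = -1 - \frac{2}{3 e^{\frac{11}{3}}} - (- \frac{2}{3 e^{\frac{11}{3}}}) = -1.
So G(z) = - \frac{2 e^{\frac{z^{2}}{3}}}{3 e^{4}} - 1.
Check: d/dz[- \frac{2 e^{\frac{z^{2}}{3}}}{3 e^{4}} - 1] = - \frac{4 z e^{\frac{z^{2}}{3}}}{9 e^{4}} = G'(z).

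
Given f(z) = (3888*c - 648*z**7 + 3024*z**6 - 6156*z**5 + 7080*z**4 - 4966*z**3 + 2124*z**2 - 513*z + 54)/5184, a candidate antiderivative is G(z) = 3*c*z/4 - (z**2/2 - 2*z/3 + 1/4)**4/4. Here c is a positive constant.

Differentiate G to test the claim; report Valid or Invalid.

Valid - differentiating G returns exactly f.

d/dz[G] = 3*c/4 - z**7/8 + 7*z**6/12 - 19*z**5/16 + 295*z**4/216 - 2483*z**3/2592 + 59*z**2/144 - 19*z/192 + 1/96
This equals f(z) exactly, so the claim holds.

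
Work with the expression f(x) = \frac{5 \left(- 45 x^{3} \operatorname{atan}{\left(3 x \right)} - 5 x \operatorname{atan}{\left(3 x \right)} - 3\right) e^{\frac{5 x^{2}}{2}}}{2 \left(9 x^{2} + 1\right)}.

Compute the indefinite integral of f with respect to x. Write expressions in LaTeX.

F(x) = - \frac{5 e^{\frac{5 x^{2}}{2}} \operatorname{atan}{\left(3 x \right)}}{2} + C

Recognize the product-rule pattern: f = u'v + uv' with u = - \frac{5 \operatorname{atan}{\left(3 x \right)}}{2}, v = e^{\frac{5 x^{2}}{2}}, so integration by parts undoes it.
Check: d/dx[- \frac{5 e^{\frac{5 x^{2}}{2}} \operatorname{atan}{\left(3 x \right)}}{2}] = \frac{- 225 x^{3} e^{\frac{5 x^{2}}{2}} \operatorname{atan}{\left(3 x \right)} - 25 x e^{\frac{5 x^{2}}{2}} \operatorname{atan}{\left(3 x \right)} - 15 e^{\frac{5 x^{2}}{2}}}{18 x^{2} + 2}, which equals f(x).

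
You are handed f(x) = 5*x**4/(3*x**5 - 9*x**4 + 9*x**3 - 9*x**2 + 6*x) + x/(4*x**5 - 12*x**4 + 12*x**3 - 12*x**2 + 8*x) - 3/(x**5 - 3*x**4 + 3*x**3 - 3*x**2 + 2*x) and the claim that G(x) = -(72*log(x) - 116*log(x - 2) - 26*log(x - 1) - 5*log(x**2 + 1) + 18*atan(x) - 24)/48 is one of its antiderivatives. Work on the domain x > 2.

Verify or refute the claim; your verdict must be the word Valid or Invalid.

d/dx[G] = (20*x**4 + 3*x - 36)/(12*x**5 - 36*x**4 + 36*x**3 - 36*x**2 + 24*x)
This equals f(x) exactly, so the claim holds.

Valid - differentiating G returns exactly f.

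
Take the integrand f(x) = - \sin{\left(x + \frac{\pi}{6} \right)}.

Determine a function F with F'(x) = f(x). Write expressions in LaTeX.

Check any antiderivative F(x) by computing F'(x) and comparing it with f(x).
Check: d/dx[\cos{\left(x + \frac{\pi}{6} \right)}] = - \sin{\left(x + \frac{\pi}{6} \right)} = f(x).

An antiderivative is F(x) = \cos{\left(x + \frac{\pi}{6} \right)}.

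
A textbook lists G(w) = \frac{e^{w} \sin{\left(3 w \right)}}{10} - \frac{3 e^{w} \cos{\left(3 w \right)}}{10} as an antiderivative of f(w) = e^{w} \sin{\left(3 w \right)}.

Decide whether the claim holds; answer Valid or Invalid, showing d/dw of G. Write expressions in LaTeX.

d/dw[G] = e^{w} \sin{\left(3 w \right)}
This equals f(w) exactly, so the claim holds.

Valid - the claim checks out under differentiation.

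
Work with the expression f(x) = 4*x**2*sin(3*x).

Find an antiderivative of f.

An antiderivative F(x) passes only if d/dx[F] lands on f(x) exactly.
Check: d/dx[-4*x**2*cos(3*x)/3 + 8*x*sin(3*x)/9 + 8*cos(3*x)/27] = 4*x**2*sin(3*x) = f(x).

An antiderivative is F(x) = -4*x**2*cos(3*x)/3 + 8*x*sin(3*x)/9 + 8*cos(3*x)/27.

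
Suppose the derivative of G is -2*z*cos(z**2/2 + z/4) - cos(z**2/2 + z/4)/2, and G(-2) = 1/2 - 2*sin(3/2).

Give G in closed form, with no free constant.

G'(z) matches the chain-rule pattern g'(h)*h' with inner function h(z) = z**2/2 + z/4; substituting u = h(z) collapses the integral.
A general antiderivative is -2*sin(z**2/2 + z/4) + C.
The condition gives C = 1/2 - 2*sin(3/2) - (-2*sin(3/2)) = 1/2.
So G(z) = 1/2 - 2*sin(z**2/2 + z/4).
Check: d/dz[1/2 - 2*sin(z**2/2 + z/4)] = -2*z*cos(z**2/2 + z/4) - cos(z**2/2 + z/4)/2 = G'(z).

G(z) = 1/2 - 2*sin(z**2/2 + z/4)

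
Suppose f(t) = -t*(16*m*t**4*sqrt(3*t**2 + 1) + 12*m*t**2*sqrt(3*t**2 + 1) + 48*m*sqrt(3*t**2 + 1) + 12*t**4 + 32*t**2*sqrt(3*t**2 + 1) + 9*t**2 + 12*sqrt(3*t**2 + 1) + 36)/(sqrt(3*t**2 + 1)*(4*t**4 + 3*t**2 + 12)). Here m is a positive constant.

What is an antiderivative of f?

An antiderivative is F(t) = -2*m*t**2 - sqrt(3*t**2 + 1) - 2*log(2*t**4/3 + t**2/2 + 2).

An antiderivative F(t) passes only if d/dt[F] lands on f(t) exactly.
Check: d/dt[-2*m*t**2 - sqrt(3*t**2 + 1) - 2*log(2*t**4/3 + t**2/2 + 2)] = (-16*m*t**5*sqrt(3*t**2 + 1) - 12*m*t**3*sqrt(3*t**2 + 1) - 48*m*t*sqrt(3*t**2 + 1) - 12*t**5 - 32*t**3*sqrt(3*t**2 + 1) - 9*t**3 - 12*t*sqrt(3*t**2 + 1) - 36*t)/(4*t**4*sqrt(3*t**2 + 1) + 3*t**2*sqrt(3*t**2 + 1) + 12*sqrt(3*t**2 + 1)), which equals f(t).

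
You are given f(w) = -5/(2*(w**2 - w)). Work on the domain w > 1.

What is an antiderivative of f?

An antiderivative is F(w) = 5*log(w)/2 - 5*log(w - 1)/2.

The denominator factors as 2*w*(w - 1); partial fractions split f into directly integrable pieces: -5/(2*(w - 1)) + 5/(2*w).
Check: d/dw[5*log(w)/2 - 5*log(w - 1)/2] = -5/(2*w**2 - 2*w), which equals f(w).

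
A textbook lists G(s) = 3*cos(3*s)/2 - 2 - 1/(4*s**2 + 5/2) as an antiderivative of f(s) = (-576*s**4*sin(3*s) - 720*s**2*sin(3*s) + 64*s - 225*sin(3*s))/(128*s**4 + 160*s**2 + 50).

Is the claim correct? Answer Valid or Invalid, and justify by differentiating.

d/ds[G] = (-576*s**4*sin(3*s) - 720*s**2*sin(3*s) + 64*s - 225*sin(3*s))/(128*s**4 + 160*s**2 + 50)
This equals f(s) exactly, so the claim holds.

Valid - differentiating G returns exactly f.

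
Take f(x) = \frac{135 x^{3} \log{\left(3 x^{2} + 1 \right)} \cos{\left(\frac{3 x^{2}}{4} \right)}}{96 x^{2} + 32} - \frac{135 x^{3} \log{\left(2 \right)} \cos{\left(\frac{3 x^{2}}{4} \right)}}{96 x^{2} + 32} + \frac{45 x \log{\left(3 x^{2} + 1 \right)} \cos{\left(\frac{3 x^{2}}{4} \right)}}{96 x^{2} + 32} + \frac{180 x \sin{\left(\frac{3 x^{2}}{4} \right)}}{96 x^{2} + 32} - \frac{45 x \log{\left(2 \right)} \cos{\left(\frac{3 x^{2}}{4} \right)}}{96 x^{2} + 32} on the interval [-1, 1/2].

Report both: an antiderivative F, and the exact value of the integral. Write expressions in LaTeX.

Antiderivative: F(x) = \frac{15 \log{\left(\frac{3 x^{2}}{2} + \frac{1}{2} \right)} \sin{\left(\frac{3 x^{2}}{4} \right)}}{16}; value = - \frac{15 \log{\left(2 \right)} \sin{\left(\frac{3}{4} \right)}}{16} + \frac{15 \log{\left(\frac{7}{8} \right)} \sin{\left(\frac{3}{16} \right)}}{16}

f has the shape u'v + uv' for u = \frac{15 \log{\left(\frac{3 x^{2}}{2} + \frac{1}{2} \right)}}{16} and v = \sin{\left(\frac{3 x^{2}}{4} \right)} — it is the derivative of the product u*v.
F(x) = \frac{15 \log{\left(\frac{3 x^{2}}{2} + \frac{1}{2} \right)} \sin{\left(\frac{3 x^{2}}{4} \right)}}{16} is an antiderivative of f.
Check: d/dx[\frac{15 \log{\left(\frac{3 x^{2}}{2} + \frac{1}{2} \right)} \sin{\left(\frac{3 x^{2}}{4} \right)}}{16}] = \frac{135 x^{3} \log{\left(3 x^{2} + 1 \right)} \cos{\left(\frac{3 x^{2}}{4} \right)} - 135 x^{3} \log{\left(2 \right)} \cos{\left(\frac{3 x^{2}}{4} \right)} + 45 x \log{\left(3 x^{2} + 1 \right)} \cos{\left(\frac{3 x^{2}}{4} \right)} + 180 x \sin{\left(\frac{3 x^{2}}{4} \right)} - 45 x \log{\left(2 \right)} \cos{\left(\frac{3 x^{2}}{4} \right)}}{96 x^{2} + 32}, which equals f(x).
F(1/2) = \frac{15 \log{\left(\frac{7}{8} \right)} \sin{\left(\frac{3}{16} \right)}}{16}; F(-1) = \frac{15 \log{\left(2 \right)} \sin{\left(\frac{3}{4} \right)}}{16}.
Integral = F(1/2) - F(-1) = - \frac{15 \log{\left(2 \right)} \sin{\left(\frac{3}{4} \right)}}{16} + \frac{15 \log{\left(\frac{7}{8} \right)} \sin{\left(\frac{3}{16} \right)}}{16}.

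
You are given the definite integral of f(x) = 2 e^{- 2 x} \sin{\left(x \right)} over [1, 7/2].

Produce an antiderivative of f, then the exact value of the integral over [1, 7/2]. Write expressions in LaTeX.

A candidate is checked by its d/dx: the result must match f(x).
F(x) = - \frac{4 e^{- 2 x} \sin{\left(x \right)}}{5} - \frac{2 e^{- 2 x} \cos{\left(x \right)}}{5} is an antiderivative of f.
Check: d/dx[- \frac{4 e^{- 2 x} \sin{\left(x \right)}}{5} - \frac{2 e^{- 2 x} \cos{\left(x \right)}}{5}] = 2 e^{- 2 x} \sin{\left(x \right)} = f(x).
F(7/2) = - \frac{4 \sin{\left(\frac{7}{2} \right)}}{5 e^{7}} - \frac{2 \cos{\left(\frac{7}{2} \right)}}{5 e^{7}}; F(1) = - \frac{4 \sin{\left(1 \right)}}{5 e^{2}} - \frac{2 \cos{\left(1 \right)}}{5 e^{2}}.
Integral = F(7/2) - F(1) = - \frac{4 \sin{\left(\frac{7}{2} \right)}}{5 e^{7}} - \frac{2 \cos{\left(\frac{7}{2} \right)}}{5 e^{7}} + \frac{2 \cos{\left(1 \right)}}{5 e^{2}} + \frac{4 \sin{\left(1 \right)}}{5 e^{2}}.

Antiderivative: F(x) = - \frac{4 e^{- 2 x} \sin{\left(x \right)}}{5} - \frac{2 e^{- 2 x} \cos{\left(x \right)}}{5}; value = - \frac{4 \sin{\left(\frac{7}{2} \right)}}{5 e^{7}} - \frac{2 \cos{\left(\frac{7}{2} \right)}}{5 e^{7}} + \frac{2 \cos{\left(1 \right)}}{5 e^{2}} + \frac{4 \sin{\left(1 \right)}}{5 e^{2}}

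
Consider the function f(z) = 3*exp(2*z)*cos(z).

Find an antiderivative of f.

An antiderivative is F(z) = 3*(sin(z) + 2*cos(z))*exp(2*z)/5.

A first test for any F(z): its z-derivative must equal f(z) identically.
Check: d/dz[3*(sin(z) + 2*cos(z))*exp(2*z)/5] = 3*exp(2*z)*cos(z) = f(z).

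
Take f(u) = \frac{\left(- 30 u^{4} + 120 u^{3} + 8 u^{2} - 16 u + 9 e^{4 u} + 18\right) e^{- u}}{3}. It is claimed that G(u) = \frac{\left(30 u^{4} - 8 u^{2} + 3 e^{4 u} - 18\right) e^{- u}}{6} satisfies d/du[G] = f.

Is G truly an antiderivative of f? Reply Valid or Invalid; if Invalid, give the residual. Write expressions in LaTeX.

Invalid: d/du[G] - f = \frac{\left(30 u^{4} - 120 u^{3} - 8 u^{2} + 16 u - 9 e^{4 u} - 18\right) e^{- u}}{6}, which is not 0.

d/du[G] = \frac{\left(- 30 u^{4} + 120 u^{3} + 8 u^{2} - 16 u + 9 e^{4 u} + 18\right) e^{- u}}{6}
d/du[G] - f(u) = \frac{\left(30 u^{4} - 120 u^{3} - 8 u^{2} + 16 u - 9 e^{4 u} - 18\right) e^{- u}}{6} != 0.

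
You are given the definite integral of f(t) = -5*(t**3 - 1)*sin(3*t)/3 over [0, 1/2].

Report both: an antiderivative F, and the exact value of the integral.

Antiderivative: F(t) = 5*t**3*cos(3*t)/9 - 5*t**2*sin(3*t)/9 - 10*t*cos(3*t)/27 + 10*sin(3*t)/81 - 5*cos(3*t)/9; value = -145*cos(3/2)/216 - 5*sin(3/2)/324 + 5/9

A candidate is checked by its d/dt: the result must match f(t).
F(t) = 5*t**3*cos(3*t)/9 - 5*t**2*sin(3*t)/9 - 10*t*cos(3*t)/27 + 10*sin(3*t)/81 - 5*cos(3*t)/9 is an antiderivative of f.
Check: d/dt[5*t**3*cos(3*t)/9 - 5*t**2*sin(3*t)/9 - 10*t*cos(3*t)/27 + 10*sin(3*t)/81 - 5*cos(3*t)/9] = -5*t**3*sin(3*t)/3 + 5*sin(3*t)/3, which equals f(t).
F(1/2) = -145*cos(3/2)/216 - 5*sin(3/2)/324; F(0) = -5/9.
Integral = F(1/2) - F(0) = -145*cos(3/2)/216 - 5*sin(3/2)/324 + 5/9.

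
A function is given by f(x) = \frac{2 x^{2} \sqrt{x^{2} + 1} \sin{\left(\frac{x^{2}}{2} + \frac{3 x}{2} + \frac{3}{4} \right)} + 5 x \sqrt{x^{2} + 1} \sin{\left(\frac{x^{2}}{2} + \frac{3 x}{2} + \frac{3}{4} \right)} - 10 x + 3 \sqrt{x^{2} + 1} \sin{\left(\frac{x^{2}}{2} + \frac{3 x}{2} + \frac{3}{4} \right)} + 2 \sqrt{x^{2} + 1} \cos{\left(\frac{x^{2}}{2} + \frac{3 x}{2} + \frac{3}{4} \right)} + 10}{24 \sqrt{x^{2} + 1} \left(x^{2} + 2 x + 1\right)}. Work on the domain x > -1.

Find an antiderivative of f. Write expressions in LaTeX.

f has the shape u'v + uv' for u = \frac{1}{3 \left(2 x + 2\right)} and v = - \frac{5 \sqrt{x^{2} + 1}}{2} - \frac{\cos{\left(\frac{x^{2}}{2} + \frac{3 x}{2} + \frac{3}{4} \right)}}{2} — it is the derivative of the product u*v.
Check: d/dx[\frac{- 5 \sqrt{x^{2} + 1} - \cos{\left(\frac{x^{2}}{2} + \frac{3 x}{2} + \frac{3}{4} \right)}}{12 x + 12}] = \frac{2 x^{2} \sqrt{x^{2} + 1} \sin{\left(\frac{x^{2}}{2} + \frac{3 x}{2} + \frac{3}{4} \right)} + 5 x \sqrt{x^{2} + 1} \sin{\left(\frac{x^{2}}{2} + \frac{3 x}{2} + \frac{3}{4} \right)} - 10 x + 3 \sqrt{x^{2} + 1} \sin{\left(\frac{x^{2}}{2} + \frac{3 x}{2} + \frac{3}{4} \right)} + 2 \sqrt{x^{2} + 1} \cos{\left(\frac{x^{2}}{2} + \frac{3 x}{2} + \frac{3}{4} \right)} + 10}{24 x^{2} \sqrt{x^{2} + 1} + 48 x \sqrt{x^{2} + 1} + 24 \sqrt{x^{2} + 1}}, which equals f(x).

An antiderivative is F(x) = \frac{- 5 \sqrt{x^{2} + 1} - \cos{\left(\frac{x^{2}}{2} + \frac{3 x}{2} + \frac{3}{4} \right)}}{12 x + 12}.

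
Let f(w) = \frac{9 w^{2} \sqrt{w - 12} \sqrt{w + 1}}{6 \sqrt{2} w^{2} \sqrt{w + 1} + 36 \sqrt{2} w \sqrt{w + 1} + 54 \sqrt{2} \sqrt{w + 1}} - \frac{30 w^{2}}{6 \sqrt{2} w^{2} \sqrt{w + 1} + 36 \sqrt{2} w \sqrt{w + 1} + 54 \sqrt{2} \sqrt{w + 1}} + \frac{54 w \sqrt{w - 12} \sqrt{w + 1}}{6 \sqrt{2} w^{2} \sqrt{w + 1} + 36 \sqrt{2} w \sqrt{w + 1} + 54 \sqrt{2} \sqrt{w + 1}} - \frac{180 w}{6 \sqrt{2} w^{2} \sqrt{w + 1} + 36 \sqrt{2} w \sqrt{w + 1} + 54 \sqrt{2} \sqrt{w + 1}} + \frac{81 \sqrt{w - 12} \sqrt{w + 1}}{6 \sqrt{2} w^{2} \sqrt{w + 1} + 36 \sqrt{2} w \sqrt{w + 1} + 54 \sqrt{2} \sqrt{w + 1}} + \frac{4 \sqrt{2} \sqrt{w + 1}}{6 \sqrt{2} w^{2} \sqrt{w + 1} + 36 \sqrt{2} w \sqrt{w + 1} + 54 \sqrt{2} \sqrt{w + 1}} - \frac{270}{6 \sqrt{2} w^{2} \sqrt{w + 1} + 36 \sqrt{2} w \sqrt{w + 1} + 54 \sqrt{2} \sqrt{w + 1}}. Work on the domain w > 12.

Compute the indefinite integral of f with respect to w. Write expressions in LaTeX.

F(w) = \frac{3 \sqrt{2} w^{2} \sqrt{w - 12} - 27 \sqrt{2} w \sqrt{w - 12} - 30 \sqrt{2} w \sqrt{w + 1} - 108 \sqrt{2} \sqrt{w - 12} - 90 \sqrt{2} \sqrt{w + 1} - 4}{6 \left(w + 3\right)} + C

The integrand splits into summands that can be handled one at a time.
Check: d/dw[\frac{3 \sqrt{2} w^{2} \sqrt{w - 12} - 27 \sqrt{2} w \sqrt{w - 12} - 30 \sqrt{2} w \sqrt{w + 1} - 108 \sqrt{2} \sqrt{w - 12} - 90 \sqrt{2} \sqrt{w + 1} - 4}{6 \left(w + 3\right)}] = \frac{9 \sqrt{2} w^{3} \sqrt{w + 1} - 30 \sqrt{2} w^{2} \sqrt{w - 12} - 54 \sqrt{2} w^{2} \sqrt{w + 1} - 180 \sqrt{2} w \sqrt{w - 12} - 567 \sqrt{2} w \sqrt{w + 1} + 8 \sqrt{w - 12} \sqrt{w + 1} - 270 \sqrt{2} \sqrt{w - 12} - 972 \sqrt{2} \sqrt{w + 1}}{12 w^{2} \sqrt{w - 12} \sqrt{w + 1} + 72 w \sqrt{w - 12} \sqrt{w + 1} + 108 \sqrt{w - 12} \sqrt{w + 1}}, which equals f(w).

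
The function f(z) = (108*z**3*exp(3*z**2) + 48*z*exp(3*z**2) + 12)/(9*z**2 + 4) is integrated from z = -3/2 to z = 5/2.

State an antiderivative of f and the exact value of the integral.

Since d/dz undoes antidifferentiation here, F'(z) = f(z) is required of F(z).
F(z) = 2*exp(3*z**2) + 2*atan(3*z/2) is an antiderivative of f.
Check: d/dz[2*exp(3*z**2) + 2*atan(3*z/2)] = (108*z**3*exp(3*z**2) + 48*z*exp(3*z**2) + 12)/(9*z**2 + 4) = f(z).
F(5/2) = 2*atan(15/4) + 2*exp(75/4); F(-3/2) = -2*atan(9/4) + 2*exp(27/4).
Integral = F(5/2) - F(-3/2) = -2*exp(27/4) + 2*atan(9/4) + 2*atan(15/4) + 2*exp(75/4).

Antiderivative: F(z) = 2*exp(3*z**2) + 2*atan(3*z/2); value = -2*exp(27/4) + 2*atan(9/4) + 2*atan(15/4) + 2*exp(75/4)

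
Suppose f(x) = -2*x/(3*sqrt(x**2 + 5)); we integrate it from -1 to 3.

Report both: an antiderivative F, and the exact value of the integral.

Antiderivative: F(x) = -2*sqrt(x**2 + 5)/3; value = -2*sqrt(14)/3 + 2*sqrt(6)/3

f matches the chain-rule pattern g'(h)*h' with inner function h(x) = x**2 + 5; substituting u = h(x) collapses the integral.
F(x) = -2*sqrt(x**2 + 5)/3 is an antiderivative of f.
Check: d/dx[-2*sqrt(x**2 + 5)/3] = -2*x/(3*sqrt(x**2 + 5)) = f(x).
F(3) = -2*sqrt(14)/3; F(-1) = -2*sqrt(6)/3.
Integral = F(3) - F(-1) = -2*sqrt(14)/3 + 2*sqrt(6)/3.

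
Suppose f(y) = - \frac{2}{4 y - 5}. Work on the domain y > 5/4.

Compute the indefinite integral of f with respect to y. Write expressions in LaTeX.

F(y) = - \frac{\log{\left(2 y - \frac{5}{2} \right)}}{2} + C

Check any antiderivative F(y) by computing F'(y) and comparing it with f(y).
Check: d/dy[- \frac{\log{\left(2 y - \frac{5}{2} \right)}}{2}] = - \frac{2}{4 y - 5} = f(y).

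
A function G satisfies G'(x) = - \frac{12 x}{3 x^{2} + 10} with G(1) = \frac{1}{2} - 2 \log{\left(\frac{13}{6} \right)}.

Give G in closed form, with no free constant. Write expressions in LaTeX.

G'(x) matches the chain-rule pattern g'(h)*h' with inner function h(x) = \frac{x^{2}}{2} + \frac{5}{3}; substituting u = h(x) collapses the integral.
A general antiderivative is - 2 \log{\left(\frac{x^{2}}{2} + \frac{5}{3} \right)} + C.
The condition gives C = \frac{1}{2} - 2 \log{\left(\frac{13}{6} \right)} - (- 2 \log{\left(\frac{13}{6} \right)}) = \frac{1}{2}.
So G(x) = \frac{1}{2} - 2 \log{\left(\frac{x^{2}}{2} + \frac{5}{3} \right)}.
Check: d/dx[\frac{1}{2} - 2 \log{\left(\frac{x^{2}}{2} + \frac{5}{3} \right)}] = - \frac{12 x}{3 x^{2} + 10} = G'(x).

G(x) = \frac{1}{2} - 2 \log{\left(\frac{x^{2}}{2} + \frac{5}{3} \right)}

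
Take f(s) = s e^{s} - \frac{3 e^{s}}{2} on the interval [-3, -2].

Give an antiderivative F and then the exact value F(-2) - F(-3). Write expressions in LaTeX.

f has the shape u'v + uv' for u = s - \frac{5}{2} and v = e^{s} — it is the derivative of the product u*v.
F(s) = s e^{s} - \frac{5 e^{s}}{2} is an antiderivative of f.
Check: d/ds[s e^{s} - \frac{5 e^{s}}{2}] = s e^{s} - \frac{3 e^{s}}{2} = f(s).
F(-2) = - \frac{9}{2 e^{2}}; F(-3) = - \frac{11}{2 e^{3}}.
Integral = F(-2) - F(-3) = - \frac{9}{2 e^{2}} + \frac{11}{2 e^{3}}.

Antiderivative: F(s) = s e^{s} - \frac{5 e^{s}}{2}; value = - \frac{9}{2 e^{2}} + \frac{11}{2 e^{3}}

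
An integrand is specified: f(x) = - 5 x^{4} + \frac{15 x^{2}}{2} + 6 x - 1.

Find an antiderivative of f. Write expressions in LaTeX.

An antiderivative is F(x) = - x^{5} + \frac{5 x^{3}}{2} + 3 x^{2} - x.

Integrate term by term and add the pieces.
Check: d/dx[- x^{5} + \frac{5 x^{3}}{2} + 3 x^{2} - x] = - 5 x^{4} + \frac{15 x^{2}}{2} + 6 x - 1 = f(x).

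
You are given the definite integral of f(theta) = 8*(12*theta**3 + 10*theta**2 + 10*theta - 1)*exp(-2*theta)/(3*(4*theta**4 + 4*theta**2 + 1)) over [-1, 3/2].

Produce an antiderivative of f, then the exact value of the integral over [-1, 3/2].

Antiderivative: F(theta) = -8*theta/(2*theta**2*exp(2*theta) + exp(2*theta)) - 8/(6*theta**2*exp(2*theta) + 3*exp(2*theta)); value = -16*exp(2)/9 - 8*exp(-3)/3

An antiderivative F(theta) passes only if d/dtheta[F] lands on f(theta) exactly.
F(theta) = -8*theta/(2*theta**2*exp(2*theta) + exp(2*theta)) - 8/(6*theta**2*exp(2*theta) + 3*exp(2*theta)) is an antiderivative of f.
Check: d/dtheta[-8*theta/(2*theta**2*exp(2*theta) + exp(2*theta)) - 8/(6*theta**2*exp(2*theta) + 3*exp(2*theta))] = (96*theta**3 + 80*theta**2 + 80*theta - 8)/(12*theta**4*exp(2*theta) + 12*theta**2*exp(2*theta) + 3*exp(2*theta)), which equals f(theta).
F(3/2) = -8*exp(-3)/3; F(-1) = 16*exp(2)/9.
Integral = F(3/2) - F(-1) = -16*exp(2)/9 - 8*exp(-3)/3.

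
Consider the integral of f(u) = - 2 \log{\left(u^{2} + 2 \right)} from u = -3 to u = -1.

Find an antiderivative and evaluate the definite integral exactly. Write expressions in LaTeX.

Since d/du undoes antidifferentiation here, F'(u) = f(u) is required of F(u).
F(u) = - 2 \left(u \log{\left(u^{2} + 2 \right)} - 2 u + 2 \sqrt{2} \operatorname{atan}{\left(\frac{\sqrt{2} u}{2} \right)}\right) is an antiderivative of f.
Check: d/du[- 2 \left(u \log{\left(u^{2} + 2 \right)} - 2 u + 2 \sqrt{2} \operatorname{atan}{\left(\frac{\sqrt{2} u}{2} \right)}\right)] = - 2 \log{\left(u^{2} + 2 \right)} = f(u).
F(-1) = -4 + 2 \log{\left(3 \right)} + 4 \sqrt{2} \operatorname{atan}{\left(\frac{\sqrt{2}}{2} \right)}; F(-3) = -12 + 4 \sqrt{2} \operatorname{atan}{\left(\frac{3 \sqrt{2}}{2} \right)} + 6 \log{\left(11 \right)}.
Integral = F(-1) - F(-3) = - 6 \log{\left(11 \right)} - 4 \sqrt{2} \operatorname{atan}{\left(\frac{3 \sqrt{2}}{2} \right)} + 2 \log{\left(3 \right)} + 4 \sqrt{2} \operatorname{atan}{\left(\frac{\sqrt{2}}{2} \right)} + 8.

Antiderivative: F(u) = - 2 \left(u \log{\left(u^{2} + 2 \right)} - 2 u + 2 \sqrt{2} \operatorname{atan}{\left(\frac{\sqrt{2} u}{2} \right)}\right); value = - 6 \log{\left(11 \right)} - 4 \sqrt{2} \operatorname{atan}{\left(\frac{3 \sqrt{2}}{2} \right)} + 2 \log{\left(3 \right)} + 4 \sqrt{2} \operatorname{atan}{\left(\frac{\sqrt{2}}{2} \right)} + 8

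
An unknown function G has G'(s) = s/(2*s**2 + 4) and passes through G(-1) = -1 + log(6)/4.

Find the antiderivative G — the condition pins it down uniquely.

The substitution u = 2*s**2 + 4 works: G'(s) is exactly (dG/du)*(du/ds) for that inner function.
A general antiderivative is log(2*s**2 + 4)/4 + C.
The condition gives C = -1 + log(6)/4 - (log(6)/4) = -1.
So G(s) = (log(2*s**2 + 4) - 4)/4.
Check: d/ds[(log(2*s**2 + 4) - 4)/4] = s/(2*s**2 + 4) = G'(s).

G(s) = (log(2*s**2 + 4) - 4)/4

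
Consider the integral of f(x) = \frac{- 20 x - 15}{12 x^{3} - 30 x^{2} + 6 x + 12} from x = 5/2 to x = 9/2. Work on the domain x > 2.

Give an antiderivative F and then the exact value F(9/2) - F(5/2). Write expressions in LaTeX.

Antiderivative: F(x) = \frac{- 33 \log{\left(x - 2 \right)} + 35 \log{\left(x - 1 \right)} - 2 \log{\left(x + \frac{1}{2} \right)}}{18}; value = - \frac{11 \log{\left(\frac{5}{2} \right)}}{6} - \frac{11 \log{\left(2 \right)}}{6} - \frac{35 \log{\left(\frac{3}{2} \right)}}{18} - \frac{\log{\left(5 \right)}}{9} + \frac{\log{\left(3 \right)}}{9} + \frac{35 \log{\left(\frac{7}{2} \right)}}{18}

The denominator factors as 6 \left(x - 2\right) \left(x - 1\right) \left(2 x + 1\right); partial fractions split f into directly integrable pieces: - \frac{2}{9 \left(2 x + 1\right)} + \frac{35}{18 \left(x - 1\right)} - \frac{11}{6 \left(x - 2\right)}.
F(x) = \frac{- 33 \log{\left(x - 2 \right)} + 35 \log{\left(x - 1 \right)} - 2 \log{\left(x + \frac{1}{2} \right)}}{18} is an antiderivative of f.
Check: d/dx[\frac{- 33 \log{\left(x - 2 \right)} + 35 \log{\left(x - 1 \right)} - 2 \log{\left(x + \frac{1}{2} \right)}}{18}] = \frac{- 20 x - 15}{12 x^{3} - 30 x^{2} + 6 x + 12} = f(x).
F(9/2) = - \frac{11 \log{\left(\frac{5}{2} \right)}}{6} - \frac{\log{\left(5 \right)}}{9} + \frac{35 \log{\left(\frac{7}{2} \right)}}{18}; F(5/2) = - \frac{\log{\left(3 \right)}}{9} + \frac{35 \log{\left(\frac{3}{2} \right)}}{18} + \frac{11 \log{\left(2 \right)}}{6}.
Integral = F(9/2) - F(5/2) = - \frac{11 \log{\left(\frac{5}{2} \right)}}{6} - \frac{11 \log{\left(2 \right)}}{6} - \frac{35 \log{\left(\frac{3}{2} \right)}}{18} - \frac{\log{\left(5 \right)}}{9} + \frac{\log{\left(3 \right)}}{9} + \frac{35 \log{\left(\frac{7}{2} \right)}}{18}.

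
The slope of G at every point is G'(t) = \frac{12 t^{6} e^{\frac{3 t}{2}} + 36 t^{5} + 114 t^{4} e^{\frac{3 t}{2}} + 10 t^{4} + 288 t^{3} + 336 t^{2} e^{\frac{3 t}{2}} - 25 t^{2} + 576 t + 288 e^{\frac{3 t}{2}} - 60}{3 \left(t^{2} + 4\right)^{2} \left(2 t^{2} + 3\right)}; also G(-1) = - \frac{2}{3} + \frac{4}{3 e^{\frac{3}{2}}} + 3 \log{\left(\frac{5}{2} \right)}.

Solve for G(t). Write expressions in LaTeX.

A first test for any G(t): its t-derivative must equal the given G'(t).
A general antiderivative is - \frac{5 t}{2 \left(\frac{3 t^{2}}{2} + 6\right)} + \frac{4 e^{\frac{3 t}{2}}}{3} + 3 \log{\left(t^{2} + \frac{3}{2} \right)} + C.
The condition gives C = - \frac{2}{3} + \frac{4}{3 e^{\frac{3}{2}}} + 3 \log{\left(\frac{5}{2} \right)} - (\frac{4}{3 e^{\frac{3}{2}}} + \frac{1}{3} + 3 \log{\left(\frac{5}{2} \right)}) = -1.
So G(t) = \frac{4 t^{2} e^{\frac{3 t}{2}} + 9 t^{2} \log{\left(t^{2} + \frac{3}{2} \right)} - 3 t^{2} - 5 t + 16 e^{\frac{3 t}{2}} + 36 \log{\left(t^{2} + \frac{3}{2} \right)} - 12}{3 \left(t^{2} + 4\right)}.
Check: d/dt[\frac{4 t^{2} e^{\frac{3 t}{2}} + 9 t^{2} \log{\left(t^{2} + \frac{3}{2} \right)} - 3 t^{2} - 5 t + 16 e^{\frac{3 t}{2}} + 36 \log{\left(t^{2} + \frac{3}{2} \right)} - 12}{3 \left(t^{2} + 4\right)}] = \frac{12 t^{6} e^{\frac{3 t}{2}} + 36 t^{5} + 114 t^{4} e^{\frac{3 t}{2}} + 10 t^{4} + 288 t^{3} + 336 t^{2} e^{\frac{3 t}{2}} - 25 t^{2} + 576 t + 288 e^{\frac{3 t}{2}} - 60}{6 t^{6} + 57 t^{4} + 168 t^{2} + 144}, which equals G'(t).

G(t) = \frac{4 t^{2} e^{\frac{3 t}{2}} + 9 t^{2} \log{\left(t^{2} + \frac{3}{2} \right)} - 3 t^{2} - 5 t + 16 e^{\frac{3 t}{2}} + 36 \log{\left(t^{2} + \frac{3}{2} \right)} - 12}{3 \left(t^{2} + 4\right)}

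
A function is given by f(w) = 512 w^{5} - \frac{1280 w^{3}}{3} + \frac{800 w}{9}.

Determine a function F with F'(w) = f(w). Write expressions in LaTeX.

The substitution u = 4 w^{2} - \frac{5}{3} works: f is exactly (dF/du)*(du/dw) for that inner function.
Check: d/dw[\frac{4 \left(12 w^{2} - 5\right)^{3}}{81}] = 512 w^{5} - \frac{1280 w^{3}}{3} + \frac{800 w}{9} = f(w).

An antiderivative is F(w) = \frac{4 \left(12 w^{2} - 5\right)^{3}}{81}.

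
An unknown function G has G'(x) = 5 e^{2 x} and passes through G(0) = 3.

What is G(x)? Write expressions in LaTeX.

G(x) = \frac{5 e^{2 x}}{2} + \frac{1}{2}

The proposed G(x) is checked by its d/dx: the result must match the given G'(x).
A general antiderivative is \frac{5 e^{2 x}}{2} + C.
The condition gives C = 3 - (\frac{5}{2}) = \frac{1}{2}.
So G(x) = \frac{5 e^{2 x}}{2} + \frac{1}{2}.
Check: d/dx[\frac{5 e^{2 x}}{2} + \frac{1}{2}] = 5 e^{2 x} = G'(x).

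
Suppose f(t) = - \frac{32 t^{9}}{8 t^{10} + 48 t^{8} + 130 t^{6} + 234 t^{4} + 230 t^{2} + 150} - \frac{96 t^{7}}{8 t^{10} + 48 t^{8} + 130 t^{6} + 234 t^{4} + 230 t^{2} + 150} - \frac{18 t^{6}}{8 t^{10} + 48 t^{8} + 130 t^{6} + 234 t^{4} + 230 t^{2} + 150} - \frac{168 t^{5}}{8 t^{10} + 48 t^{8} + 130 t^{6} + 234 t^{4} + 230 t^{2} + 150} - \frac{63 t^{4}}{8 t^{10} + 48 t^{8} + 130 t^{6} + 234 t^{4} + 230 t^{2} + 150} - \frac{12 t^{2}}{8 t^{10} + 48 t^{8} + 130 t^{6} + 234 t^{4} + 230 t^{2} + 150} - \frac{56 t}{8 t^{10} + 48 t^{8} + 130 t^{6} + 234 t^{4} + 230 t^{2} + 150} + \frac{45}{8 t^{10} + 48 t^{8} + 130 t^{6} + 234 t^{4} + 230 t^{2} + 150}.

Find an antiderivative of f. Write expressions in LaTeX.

Integrate term by term and add the pieces.
Check: d/dt[\frac{3 t - 4 \left(2 t^{4} + 3 t^{2} + 5\right) \log{\left(t^{2} + 3 \right)} - 8}{2 \left(2 t^{4} + 3 t^{2} + 5\right)}] = \frac{- 32 t^{9} - 96 t^{7} - 18 t^{6} - 168 t^{5} - 63 t^{4} - 12 t^{2} - 56 t + 45}{8 t^{10} + 48 t^{8} + 130 t^{6} + 234 t^{4} + 230 t^{2} + 150}, which equals f(t).

An antiderivative is F(t) = \frac{3 t - 4 \left(2 t^{4} + 3 t^{2} + 5\right) \log{\left(t^{2} + 3 \right)} - 8}{2 \left(2 t^{4} + 3 t^{2} + 5\right)}.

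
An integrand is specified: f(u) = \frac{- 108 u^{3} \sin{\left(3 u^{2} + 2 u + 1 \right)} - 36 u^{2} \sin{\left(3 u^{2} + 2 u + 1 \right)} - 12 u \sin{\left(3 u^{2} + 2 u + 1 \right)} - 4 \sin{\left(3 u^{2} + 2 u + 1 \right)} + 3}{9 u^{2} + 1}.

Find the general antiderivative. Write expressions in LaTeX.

Recover f(u) by differentiating a candidate F(u); any mismatch rules it out.
Check: d/du[2 \cos{\left(3 u^{2} + 2 u + 1 \right)} + \operatorname{atan}{\left(3 u \right)}] = \frac{- 108 u^{3} \sin{\left(3 u^{2} + 2 u + 1 \right)} - 36 u^{2} \sin{\left(3 u^{2} + 2 u + 1 \right)} - 12 u \sin{\left(3 u^{2} + 2 u + 1 \right)} - 4 \sin{\left(3 u^{2} + 2 u + 1 \right)} + 3}{9 u^{2} + 1} = f(u).

F(u) = 2 \cos{\left(3 u^{2} + 2 u + 1 \right)} + \operatorname{atan}{\left(3 u \right)} + C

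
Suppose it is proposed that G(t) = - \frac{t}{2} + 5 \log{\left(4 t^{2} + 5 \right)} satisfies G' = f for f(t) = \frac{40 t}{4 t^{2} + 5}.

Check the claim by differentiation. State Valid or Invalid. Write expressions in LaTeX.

d/dt[G] = \frac{- 4 t^{2} + 80 t - 5}{8 t^{2} + 10}
d/dt[G] - f(t) = - \frac{1}{2} != 0.

Invalid: d/dt[G] - f = - \frac{1}{2}, which is not 0.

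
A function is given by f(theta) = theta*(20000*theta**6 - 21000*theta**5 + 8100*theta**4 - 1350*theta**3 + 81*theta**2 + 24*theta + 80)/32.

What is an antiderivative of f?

Whatever form F(theta) takes, F'(theta) = f(theta) is non-negotiable.
Check: d/dtheta[625*theta**8/8 - 375*theta**7/4 + 675*theta**6/16 - 135*theta**5/16 + 81*theta**4/128 + theta**3/4 + 5*theta**2/4] = 625*theta**7 - 2625*theta**6/4 + 2025*theta**5/8 - 675*theta**4/16 + 81*theta**3/32 + 3*theta**2/4 + 5*theta/2, which equals f(theta).

An antiderivative is F(theta) = 625*theta**8/8 - 375*theta**7/4 + 675*theta**6/16 - 135*theta**5/16 + 81*theta**4/128 + theta**3/4 + 5*theta**2/4.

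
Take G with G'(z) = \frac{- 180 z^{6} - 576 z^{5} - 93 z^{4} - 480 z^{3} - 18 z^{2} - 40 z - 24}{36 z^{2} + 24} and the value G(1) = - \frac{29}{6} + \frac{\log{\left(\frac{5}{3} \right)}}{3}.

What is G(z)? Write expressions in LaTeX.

A candidate passes only if d/dz[G] lands on the given G'(z) exactly.
A general antiderivative is - z^{5} - 4 z^{4} + \frac{z^{3}}{4} - \frac{4 z^{2}}{3} - z + \frac{\log{\left(z^{2} + \frac{2}{3} \right)}}{3} + \frac{1}{4} + C.
The condition gives C = - \frac{29}{6} + \frac{\log{\left(\frac{5}{3} \right)}}{3} - (- \frac{41}{6} + \frac{\log{\left(\frac{5}{3} \right)}}{3}) = 2.
So G(z) = \frac{- 12 z^{5} - 48 z^{4} + 3 z^{3} - 16 z^{2} - 12 z + 4 \log{\left(z^{2} + \frac{2}{3} \right)} + 27}{12}.
Check: d/dz[\frac{- 12 z^{5} - 48 z^{4} + 3 z^{3} - 16 z^{2} - 12 z + 4 \log{\left(z^{2} + \frac{2}{3} \right)} + 27}{12}] = \frac{- 180 z^{6} - 576 z^{5} - 93 z^{4} - 480 z^{3} - 18 z^{2} - 40 z - 24}{36 z^{2} + 24} = G'(z).

G(z) = \frac{- 12 z^{5} - 48 z^{4} + 3 z^{3} - 16 z^{2} - 12 z + 4 \log{\left(z^{2} + \frac{2}{3} \right)} + 27}{12}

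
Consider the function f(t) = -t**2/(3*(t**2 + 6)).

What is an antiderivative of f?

An antiderivative is F(t) = -t/3 + sqrt(6)*atan(sqrt(6)*t/6)/3.

Check any antiderivative F(t) by computing F'(t) and comparing it with f(t).
Check: d/dt[-t/3 + sqrt(6)*atan(sqrt(6)*t/6)/3] = -t**2/(3*t**2 + 18), which equals f(t).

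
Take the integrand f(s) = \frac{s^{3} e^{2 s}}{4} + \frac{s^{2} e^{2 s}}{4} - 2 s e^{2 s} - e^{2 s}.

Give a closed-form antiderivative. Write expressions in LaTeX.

An antiderivative is F(s) = \frac{s^{3} e^{2 s}}{8} - \frac{s^{2} e^{2 s}}{16} - \frac{15 s e^{2 s}}{16} - \frac{e^{2 s}}{32}.

f has the shape u'v + uv' for u = \frac{s^{3}}{8} - \frac{s^{2}}{16} - \frac{15 s}{16} - \frac{1}{32} and v = e^{2 s} — it is the derivative of the product u*v.
Check: d/ds[\frac{s^{3} e^{2 s}}{8} - \frac{s^{2} e^{2 s}}{16} - \frac{15 s e^{2 s}}{16} - \frac{e^{2 s}}{32}] = \frac{s^{3} e^{2 s}}{4} + \frac{s^{2} e^{2 s}}{4} - 2 s e^{2 s} - e^{2 s} = f(s).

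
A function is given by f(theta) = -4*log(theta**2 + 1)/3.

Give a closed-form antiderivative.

An antiderivative is F(theta) = 4*(-theta*log(theta**2 + 1) + 2*theta - 2*atan(theta))/3.

A candidate is checked by its d/dtheta: the result must match f(theta).
Check: d/dtheta[4*(-theta*log(theta**2 + 1) + 2*theta - 2*atan(theta))/3] = -4*log(theta**2 + 1)/3 = f(theta).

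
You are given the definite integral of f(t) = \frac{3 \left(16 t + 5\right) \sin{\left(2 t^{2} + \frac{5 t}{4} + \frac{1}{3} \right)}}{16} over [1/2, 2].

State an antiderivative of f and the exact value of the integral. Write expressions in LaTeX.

f matches the chain-rule pattern g'(h)*h' with inner function h(t) = 2 t^{2} + \frac{5 t}{4} + \frac{1}{3}; substituting u = h(t) collapses the integral.
F(t) = - \frac{3 \cos{\left(2 t^{2} + \frac{5 t}{4} + \frac{1}{3} \right)}}{4} is an antiderivative of f.
Check: d/dt[- \frac{3 \cos{\left(2 t^{2} + \frac{5 t}{4} + \frac{1}{3} \right)}}{4}] = 3 t \sin{\left(2 t^{2} + \frac{5 t}{4} + \frac{1}{3} \right)} + \frac{15 \sin{\left(2 t^{2} + \frac{5 t}{4} + \frac{1}{3} \right)}}{16}, which equals f(t).
F(2) = - \frac{3 \cos{\left(\frac{65}{6} \right)}}{4}; F(1/2) = - \frac{3 \cos{\left(\frac{35}{24} \right)}}{4}.
Integral = F(2) - F(1/2) = \frac{3 \cos{\left(\frac{35}{24} \right)}}{4} - \frac{3 \cos{\left(\frac{65}{6} \right)}}{4}.

Antiderivative: F(t) = - \frac{3 \cos{\left(2 t^{2} + \frac{5 t}{4} + \frac{1}{3} \right)}}{4}; value = \frac{3 \cos{\left(\frac{35}{24} \right)}}{4} - \frac{3 \cos{\left(\frac{65}{6} \right)}}{4}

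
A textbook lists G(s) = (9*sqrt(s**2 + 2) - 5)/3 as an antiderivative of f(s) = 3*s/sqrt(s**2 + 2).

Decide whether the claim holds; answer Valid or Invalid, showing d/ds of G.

Valid. The derivative of G reproduces f.

d/ds[G] = 3*s/sqrt(s**2 + 2)
This equals f(s) exactly, so the claim holds.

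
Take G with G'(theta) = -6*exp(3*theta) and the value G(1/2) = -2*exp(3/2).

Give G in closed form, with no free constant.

G(theta) = -2*exp(3*theta)

Check a candidate G(theta) by differentiating: d/dtheta[G] must match the given G'(theta).
A general antiderivative is -2*exp(3*theta) + C.
The condition gives C = -2*exp(3/2) - (-2*exp(3/2)) = 0.
So G(theta) = -2*exp(3*theta).
Check: d/dtheta[-2*exp(3*theta)] = -6*exp(3*theta) = G'(theta).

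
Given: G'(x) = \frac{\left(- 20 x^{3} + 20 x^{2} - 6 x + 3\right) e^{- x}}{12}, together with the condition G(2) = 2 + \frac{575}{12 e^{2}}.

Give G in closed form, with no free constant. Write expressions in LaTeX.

G(x) = \frac{5 x^{3} e^{- x}}{3} + \frac{10 x^{2} e^{- x}}{3} + \frac{43 x e^{- x}}{6} + 2 + \frac{83 e^{- x}}{12}

Recognize the product-rule pattern: G'(x) = u'v + uv' with u = \frac{5 x^{3}}{3} + \frac{10 x^{2}}{3} + \frac{43 x}{6} + \frac{83}{12}, v = e^{- x}, so integration by parts undoes it.
A general antiderivative is \frac{\left(20 x^{3} + 40 x^{2} + 86 x + 83\right) e^{- x}}{12} + C.
The condition gives C = 2 + \frac{575}{12 e^{2}} - (\frac{575}{12 e^{2}}) = 2.
So G(x) = \frac{5 x^{3} e^{- x}}{3} + \frac{10 x^{2} e^{- x}}{3} + \frac{43 x e^{- x}}{6} + 2 + \frac{83 e^{- x}}{12}.
Check: d/dx[\frac{5 x^{3} e^{- x}}{3} + \frac{10 x^{2} e^{- x}}{3} + \frac{43 x e^{- x}}{6} + 2 + \frac{83 e^{- x}}{12}] = \frac{\left(- 20 x^{3} + 20 x^{2} - 6 x + 3\right) e^{- x}}{12} = G'(x).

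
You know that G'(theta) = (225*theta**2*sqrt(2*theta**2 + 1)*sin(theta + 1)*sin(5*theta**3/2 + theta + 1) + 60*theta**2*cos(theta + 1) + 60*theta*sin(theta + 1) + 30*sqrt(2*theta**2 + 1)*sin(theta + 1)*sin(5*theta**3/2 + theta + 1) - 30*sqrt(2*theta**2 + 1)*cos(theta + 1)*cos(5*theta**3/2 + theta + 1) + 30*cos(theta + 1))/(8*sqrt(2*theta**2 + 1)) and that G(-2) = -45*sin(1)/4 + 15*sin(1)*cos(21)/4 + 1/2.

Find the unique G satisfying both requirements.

G(theta) = 5*(3*sqrt(2*theta**2 + 1)/2 - 3*cos(5*theta**3/2 + theta + 1)/2)*sin(theta + 1)/2 + 1/2

Recognize the product-rule pattern: G'(theta) = u'v + uv' with u = 15*sqrt(2*theta**2 + 1)/4 - 15*cos(5*theta**3/2 + theta + 1)/4, v = sin(theta + 1), so integration by parts undoes it.
A general antiderivative is 5*(3*sqrt(2*theta**2 + 1)/2 - 3*cos(5*theta**3/2 + theta + 1)/2)*sin(theta + 1)/2 + C.
The condition gives C = -45*sin(1)/4 + 15*sin(1)*cos(21)/4 + 1/2 - (-45*sin(1)/4 + 15*sin(1)*cos(21)/4) = 1/2.
So G(theta) = 5*(3*sqrt(2*theta**2 + 1)/2 - 3*cos(5*theta**3/2 + theta + 1)/2)*sin(theta + 1)/2 + 1/2.
Check: d/dtheta[5*(3*sqrt(2*theta**2 + 1)/2 - 3*cos(5*theta**3/2 + theta + 1)/2)*sin(theta + 1)/2 + 1/2] = (225*theta**2*sqrt(2*theta**2 + 1)*sin(theta + 1)*sin(5*theta**3/2 + theta + 1) + 60*theta**2*cos(theta + 1) + 60*theta*sin(theta + 1) + 30*sqrt(2*theta**2 + 1)*sin(theta + 1)*sin(5*theta**3/2 + theta + 1) - 30*sqrt(2*theta**2 + 1)*cos(theta + 1)*cos(5*theta**3/2 + theta + 1) + 30*cos(theta + 1))/(8*sqrt(2*theta**2 + 1)) = G'(theta).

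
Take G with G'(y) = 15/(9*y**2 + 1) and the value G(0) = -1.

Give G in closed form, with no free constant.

For G(y) to be correct, d/dy[G] must agree with the stated G'(y) identically.
A general antiderivative is 5*atan(3*y) + C.
The condition gives C = -1 - (0) = -1.
So G(y) = 5*atan(3*y) - 1.
Check: d/dy[5*atan(3*y) - 1] = 15/(9*y**2 + 1) = G'(y).

G(y) = 5*atan(3*y) - 1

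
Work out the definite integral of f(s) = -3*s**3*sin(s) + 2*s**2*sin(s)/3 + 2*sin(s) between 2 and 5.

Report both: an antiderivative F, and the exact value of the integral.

The integrand splits into summands that can be handled one at a time.
F(s) = 3*s**3*cos(s) - 9*s**2*sin(s) - 2*s**2*cos(s)/3 + 4*s*sin(s)/3 - 18*s*cos(s) + 18*sin(s) - 2*cos(s)/3 is an antiderivative of f.
Check: d/ds[3*s**3*cos(s) - 9*s**2*sin(s) - 2*s**2*cos(s)/3 + 4*s*sin(s)/3 - 18*s*cos(s) + 18*sin(s) - 2*cos(s)/3] = -3*s**3*sin(s) + 2*s**2*sin(s)/3 + 2*sin(s) = f(s).
F(5) = 803*cos(5)/3 - 601*sin(5)/3; F(2) = -46*sin(2)/3 - 46*cos(2)/3.
Integral = F(5) - F(2) = 46*cos(2)/3 + 46*sin(2)/3 + 803*cos(5)/3 - 601*sin(5)/3.

Antiderivative: F(s) = 3*s**3*cos(s) - 9*s**2*sin(s) - 2*s**2*cos(s)/3 + 4*s*sin(s)/3 - 18*s*cos(s) + 18*sin(s) - 2*cos(s)/3; value = 46*cos(2)/3 + 46*sin(2)/3 + 803*cos(5)/3 - 601*sin(5)/3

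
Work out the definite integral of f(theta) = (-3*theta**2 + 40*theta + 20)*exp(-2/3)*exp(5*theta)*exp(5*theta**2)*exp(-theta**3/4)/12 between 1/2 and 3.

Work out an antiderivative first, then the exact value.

Antiderivative: F(theta) = exp(-theta**3/4 + 5*theta**2 + 5*theta - 2/3)/3; value = -exp(293/96)/3 + exp(631/12)/3

f matches the chain-rule pattern g'(h)*h' with inner function h(theta) = -theta**3/4 + 5*theta**2 + 5*theta - 2/3; substituting u = h(theta) collapses the integral.
F(theta) = exp(-theta**3/4 + 5*theta**2 + 5*theta - 2/3)/3 is an antiderivative of f.
Check: d/dtheta[exp(-theta**3/4 + 5*theta**2 + 5*theta - 2/3)/3] = (-3*theta**2 + 40*theta + 20)*exp(-2/3)*exp(5*theta)*exp(5*theta**2)*exp(-theta**3/4)/12 = f(theta).
F(3) = exp(631/12)/3; F(1/2) = exp(293/96)/3.
Integral = F(3) - F(1/2) = -exp(293/96)/3 + exp(631/12)/3.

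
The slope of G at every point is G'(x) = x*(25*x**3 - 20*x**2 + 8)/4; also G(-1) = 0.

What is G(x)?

Any candidate G(x) must reproduce the stated G'(x) exactly.
A general antiderivative is 5*x**5/4 - 5*x**4/4 + x**2 - 1/2 + C.
The condition gives C = 0 - (-2) = 2.
So G(x) = 5*x**5/4 - 5*x**4/4 + x**2 + 3/2.
Check: d/dx[5*x**5/4 - 5*x**4/4 + x**2 + 3/2] = 25*x**4/4 - 5*x**3 + 2*x, which equals G'(x).

G(x) = 5*x**5/4 - 5*x**4/4 + x**2 + 3/2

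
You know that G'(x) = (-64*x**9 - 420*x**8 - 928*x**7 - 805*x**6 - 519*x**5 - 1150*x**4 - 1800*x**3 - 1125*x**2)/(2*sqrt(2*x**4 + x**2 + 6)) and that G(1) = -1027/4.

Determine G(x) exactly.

G(x) = -(2*x**2 + 5*x)**3*sqrt(2*x**4 + x**2 + 6)/4 + 1/2

Recognize the product-rule pattern: G'(x) = u'v + uv' with u = -(2*x**2 + 5*x)**3/4, v = sqrt(2*x**4 + x**2 + 6), so integration by parts undoes it.
A general antiderivative is -(2*x**2 + 5*x)**3*sqrt(2*x**4 + x**2 + 6)/4 + C.
The condition gives C = -1027/4 - (-1029/4) = 1/2.
So G(x) = -(2*x**2 + 5*x)**3*sqrt(2*x**4 + x**2 + 6)/4 + 1/2.
Check: d/dx[-(2*x**2 + 5*x)**3*sqrt(2*x**4 + x**2 + 6)/4 + 1/2] = (-64*x**9 - 420*x**8 - 928*x**7 - 805*x**6 - 519*x**5 - 1150*x**4 - 1800*x**3 - 1125*x**2)/(2*sqrt(2*x**4 + x**2 + 6)) = G'(x).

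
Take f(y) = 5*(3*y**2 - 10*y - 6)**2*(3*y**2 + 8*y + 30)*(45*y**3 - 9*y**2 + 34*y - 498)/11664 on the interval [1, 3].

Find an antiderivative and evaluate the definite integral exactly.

Recognize the product-rule pattern: f = u'v + uv' with u = -5*(-y**2/2 + 5*y/3 + 1)**3/3, v = (-y**2/2 - 4*y/3 - 5)**2, so integration by parts undoes it.
F(y) = -5*(-3*y**2 - 8*y - 30)**2*(-3*y**2 + 10*y + 6)**3/23328 is an antiderivative of f.
Check: d/dy[-5*(-3*y**2 - 8*y - 30)**2*(-3*y**2 + 10*y + 6)**3/23328] = 25*y**9/48 - 35*y**8/16 + 25*y**7/54 - 8155*y**6/324 + 6805*y**5/81 + 78425*y**4/1458 + 60140*y**3/243 - 15805*y**2/27 - 21985*y/27 - 2075/9, which equals f(y).
F(3) = -32805/32; F(1) = -18465785/23328.
Integral = F(3) - F(1) = -1362265/5832.

Antiderivative: F(y) = -5*(-3*y**2 - 8*y - 30)**2*(-3*y**2 + 10*y + 6)**3/23328; value = -1362265/5832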